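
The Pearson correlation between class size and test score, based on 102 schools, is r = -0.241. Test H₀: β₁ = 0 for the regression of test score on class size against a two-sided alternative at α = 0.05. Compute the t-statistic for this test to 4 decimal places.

t = r·√(n − 2)/√(1 − r²) = -0.241·√100/√0.941919 = -2.4832.
df = n − 2 = 100.
Two-sided p ≈ 0.0147, which is < 0.05, so reject H₀.
There is evidence of a linear association between class size and test score.

t = -2.4832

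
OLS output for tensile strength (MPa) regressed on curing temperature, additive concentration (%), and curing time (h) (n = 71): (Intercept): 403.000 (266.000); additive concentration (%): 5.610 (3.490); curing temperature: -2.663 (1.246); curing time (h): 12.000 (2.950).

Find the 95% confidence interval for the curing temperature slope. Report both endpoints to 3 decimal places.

(-5.150, -0.176)

Read off: b = -2.663, SE = 1.246 for curing temperature.
df = n − k − 1 = 71 − 3 − 1 = 67.
t* = t_{0.025, 67} = 1.996008.
Margin = t* × SE = 1.996008 × 1.246 = 2.48703.
CI: -2.663 ± 2.48703 → (-5.150, -0.176).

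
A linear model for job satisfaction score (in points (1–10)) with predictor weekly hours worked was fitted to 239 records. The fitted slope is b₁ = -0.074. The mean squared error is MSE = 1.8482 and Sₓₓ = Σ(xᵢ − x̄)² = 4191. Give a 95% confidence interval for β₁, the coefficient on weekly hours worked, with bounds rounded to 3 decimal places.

(-0.115, -0.033)

SE(b₁) = √(MSE/Sₓₓ) = √(1.8482/4191) = 0.0209998.
df = n − 2 = 237.
t* = t_{0.025, 237} = 1.970024.
Margin = t* × SE = 1.970024 × 0.0209998 = 0.04137.
CI: -0.074 ± 0.04137 → (-0.115, -0.033).
With 95% confidence, each one-unit increase in weekly hours worked is associated with a change of between -0.115 and -0.033 points (1–10) in job satisfaction score.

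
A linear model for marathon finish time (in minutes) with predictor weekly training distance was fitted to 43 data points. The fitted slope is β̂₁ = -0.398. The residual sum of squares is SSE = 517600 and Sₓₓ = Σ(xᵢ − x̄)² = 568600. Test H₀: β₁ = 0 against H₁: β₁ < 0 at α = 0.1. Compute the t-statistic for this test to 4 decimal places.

MSE = SSE/(n − 2) = 517600/41 = 12624.4.
SE(β̂₁) = √(MSE/Sₓₓ) = √(12624.4/568600) = 0.149005.
t = -0.398 / 0.149005 = -2.6710.
df = n − 2 = 41.
One-sided p ≈ 0.0054, which is < 0.1, so reject H₀.
There is evidence that the true slope on weekly training distance is negative.

t = -2.6710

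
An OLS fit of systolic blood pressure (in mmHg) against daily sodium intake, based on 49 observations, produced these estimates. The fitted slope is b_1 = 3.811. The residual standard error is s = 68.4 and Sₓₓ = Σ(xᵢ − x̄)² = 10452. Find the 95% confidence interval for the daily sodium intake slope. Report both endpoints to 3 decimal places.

SE(b_1) = s/√Sₓₓ = 68.4/√10452 = 0.669047.
df = n − 2 = 47.
t* = t_{0.025, 47} = 2.011741.
Margin = t* × SE = 2.011741 × 0.669047 = 1.34595.
CI: 3.811 ± 1.34595 → (2.465, 5.157).
With 95% confidence, each one-unit increase in daily sodium intake is associated with a change of between 2.465 and 5.157 mmHg in systolic blood pressure.

(2.465, 5.157)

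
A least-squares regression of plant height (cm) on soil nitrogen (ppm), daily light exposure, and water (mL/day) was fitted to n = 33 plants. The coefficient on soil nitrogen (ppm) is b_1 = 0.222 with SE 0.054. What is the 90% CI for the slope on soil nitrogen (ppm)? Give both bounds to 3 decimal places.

df = n − k − 1 = 33 − 3 − 1 = 29.
t* = t_{0.05, 29} = 1.699127.
Margin = t* × SE = 1.699127 × 0.054 = 0.09175.
CI: 0.222 ± 0.09175 → (0.130, 0.314).
With 90% confidence, each one-unit increase in soil nitrogen (ppm) is associated with a change of between 0.130 and 0.314 cm in plant height, holding the other predictors fixed.

(0.130, 0.314)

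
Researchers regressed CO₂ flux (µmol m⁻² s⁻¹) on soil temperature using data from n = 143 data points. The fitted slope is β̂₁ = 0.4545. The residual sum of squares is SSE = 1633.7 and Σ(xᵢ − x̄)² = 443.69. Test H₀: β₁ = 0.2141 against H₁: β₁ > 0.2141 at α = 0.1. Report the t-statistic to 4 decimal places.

t = 1.4876

MSE = SSE/(n − 2) = 1633.7/141 = 11.5865.
SE(β̂₁) = √(MSE/Sₓₓ) = √(11.5865/443.69) = 0.161598.
t = (0.4545 − 0.2141) / 0.161598 = 1.4876.
df = n − 2 = 141.
One-sided p ≈ 0.0695, which is < 0.1, so reject H₀.
There is evidence that the true slope on soil temperature exceeds 0.2141 µmol m⁻² s⁻¹ per unit.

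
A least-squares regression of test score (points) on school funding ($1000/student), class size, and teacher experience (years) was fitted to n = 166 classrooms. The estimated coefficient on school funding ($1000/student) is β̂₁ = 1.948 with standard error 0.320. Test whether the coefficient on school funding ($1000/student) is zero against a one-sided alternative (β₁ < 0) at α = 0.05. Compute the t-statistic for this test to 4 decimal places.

t = 6.0875

H₀: β₁ = 0 vs H₁: β₁ < 0.
t = (β̂₁ − β₁⁰)/SE = 1.948 / 0.320 = 6.0875.
df = n − k − 1 = 166 − 3 − 1 = 162.
One-sided p ≈ 1.0000, which is ≥ 0.05, so fail to reject H₀.
The data do not give significant evidence that the true slope on school funding ($1000/student) is negative, holding the other predictors fixed.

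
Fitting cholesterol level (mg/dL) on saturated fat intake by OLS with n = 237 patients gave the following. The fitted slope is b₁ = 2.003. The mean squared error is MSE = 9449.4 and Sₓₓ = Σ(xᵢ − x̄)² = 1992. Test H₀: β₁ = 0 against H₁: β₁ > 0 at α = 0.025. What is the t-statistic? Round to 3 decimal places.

SE(b₁) = √(MSE/Sₓₓ) = √(9449.4/1992) = 2.178.
t = 2.003 / 2.178 = 0.920.
df = n − 2 = 235.
One-sided p ≈ 0.1793, which is ≥ 0.025, so fail to reject H₀.
The data do not give significant evidence that the true slope on saturated fat intake is positive.

t = 0.920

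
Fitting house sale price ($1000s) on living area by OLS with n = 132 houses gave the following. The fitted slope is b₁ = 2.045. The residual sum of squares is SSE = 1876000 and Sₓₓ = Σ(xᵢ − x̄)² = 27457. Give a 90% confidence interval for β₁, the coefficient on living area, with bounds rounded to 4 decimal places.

MSE = SSE/(n − 2) = 1876000/130 = 14430.8.
SE(b₁) = √(MSE/Sₓₓ) = √(14430.8/27457) = 0.724967.
df = n − 2 = 130.
t* = t_{0.05, 130} = 1.656659.
Margin = t* × SE = 1.656659 × 0.724967 = 1.201023.
CI: 2.045 ± 1.201023 → (0.8440, 3.2460).
With 90% confidence, each one-unit increase in living area is associated with a change of between 0.8440 and 3.2460 $1000s in house sale price.

(0.8440, 3.2460)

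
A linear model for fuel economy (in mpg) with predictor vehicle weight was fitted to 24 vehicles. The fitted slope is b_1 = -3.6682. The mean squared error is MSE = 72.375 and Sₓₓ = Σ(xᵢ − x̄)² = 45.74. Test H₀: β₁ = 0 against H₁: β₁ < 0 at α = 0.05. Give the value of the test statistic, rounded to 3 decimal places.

SE(b_1) = √(MSE/Sₓₓ) = √(72.375/45.74) = 1.2579.
t = -3.6682 / 1.2579 = -2.916.
df = n − 2 = 22.
One-sided p ≈ 0.0040, which is < 0.05, so reject H₀.
There is evidence that the true slope on vehicle weight is negative.

t = -2.916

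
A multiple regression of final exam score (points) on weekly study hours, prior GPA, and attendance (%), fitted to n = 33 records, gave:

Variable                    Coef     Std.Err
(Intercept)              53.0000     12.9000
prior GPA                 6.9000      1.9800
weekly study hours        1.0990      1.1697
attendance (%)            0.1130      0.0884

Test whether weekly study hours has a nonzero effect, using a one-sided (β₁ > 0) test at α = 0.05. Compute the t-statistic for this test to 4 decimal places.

t = 0.9396

Read off: b = 1.0990, SE = 1.1697 for weekly study hours.
H₀: β₁ = 0 vs H₁: β₁ > 0.
t = 1.0990 / 1.1697 = 0.9396.
df = n − k − 1 = 33 − 3 − 1 = 29.
One-sided p ≈ 0.1776, which is ≥ 0.05, so fail to reject H₀.
The data do not give significant evidence that the true slope on weekly study hours is positive, holding the other predictors fixed.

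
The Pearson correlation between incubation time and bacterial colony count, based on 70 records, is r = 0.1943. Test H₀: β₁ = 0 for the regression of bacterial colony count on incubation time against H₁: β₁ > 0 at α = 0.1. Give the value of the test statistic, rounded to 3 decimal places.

t = r·√(n − 2)/√(1 − r²) = 0.1943·√68/√0.962248 = 1.633.
df = n − 2 = 68.
One-sided p ≈ 0.0535, which is < 0.1, so reject H₀.
There is evidence of a linear association between incubation time and bacterial colony count.

t = 1.633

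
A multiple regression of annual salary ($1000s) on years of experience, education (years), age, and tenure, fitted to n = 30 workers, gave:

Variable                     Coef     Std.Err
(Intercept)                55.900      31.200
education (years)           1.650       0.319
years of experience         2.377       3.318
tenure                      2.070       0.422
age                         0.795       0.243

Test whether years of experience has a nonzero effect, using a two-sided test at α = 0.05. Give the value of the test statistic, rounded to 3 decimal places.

Read off: b = 2.377, SE = 3.318 for years of experience.
H₀: β₁ = 0 vs H₁: β₁ ≠ 0.
t = 2.377 / 3.318 = 0.716.
df = n − k − 1 = 30 − 4 − 1 = 25.
Two-sided p ≈ 0.4804, which is ≥ 0.05, so fail to reject H₀.
The data do not give significant evidence of an association between years of experience and annual salary, after adjusting for the other predictors.

t = 0.716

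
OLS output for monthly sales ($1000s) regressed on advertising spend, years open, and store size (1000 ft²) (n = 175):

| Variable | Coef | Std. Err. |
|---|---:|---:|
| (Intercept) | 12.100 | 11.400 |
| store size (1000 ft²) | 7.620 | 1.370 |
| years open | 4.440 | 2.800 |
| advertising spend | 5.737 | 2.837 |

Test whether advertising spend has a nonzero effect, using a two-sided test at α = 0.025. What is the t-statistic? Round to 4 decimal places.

t = 2.0222

Read off: b = 5.737, SE = 2.837 for advertising spend.
H₀: β₁ = 0 vs H₁: β₁ ≠ 0.
t = 5.737 / 2.837 = 2.0222.
df = n − k − 1 = 175 − 3 − 1 = 171.
Two-sided p ≈ 0.0447, which is ≥ 0.025, so fail to reject H₀.
The data do not give significant evidence of an association between advertising spend and monthly sales, after adjusting for the other predictors.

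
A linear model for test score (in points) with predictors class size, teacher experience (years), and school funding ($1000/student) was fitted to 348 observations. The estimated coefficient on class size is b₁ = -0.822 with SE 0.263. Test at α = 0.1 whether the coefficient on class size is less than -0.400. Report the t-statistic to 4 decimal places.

t = -1.6046

H₀: β₁ = -0.400 vs H₁: β₁ < -0.400.
t = (b₁ − β₁⁰)/SE = (-0.822 − (-0.400)) / 0.263 = -1.6046.
df = n − k − 1 = 348 − 3 − 1 = 344.
One-sided p ≈ 0.0548, which is < 0.1, so reject H₀.
There is evidence that the true slope on class size is below -0.400 points per unit, holding the other predictors fixed.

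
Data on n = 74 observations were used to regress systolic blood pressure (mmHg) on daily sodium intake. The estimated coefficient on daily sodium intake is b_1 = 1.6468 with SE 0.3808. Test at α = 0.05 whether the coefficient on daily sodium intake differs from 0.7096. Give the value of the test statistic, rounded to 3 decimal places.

H₀: β₁ = 0.7096 vs H₁: β₁ ≠ 0.7096.
t = (b_1 − β₁⁰)/SE = (1.6468 − 0.7096) / 0.3808 = 2.461.
df = n − 2 = 74 − 2 = 72.
Two-sided p ≈ 0.0162, which is < 0.05, so reject H₀.
There is evidence that the true slope on daily sodium intake differs from 0.7096 mmHg per unit.

t = 2.461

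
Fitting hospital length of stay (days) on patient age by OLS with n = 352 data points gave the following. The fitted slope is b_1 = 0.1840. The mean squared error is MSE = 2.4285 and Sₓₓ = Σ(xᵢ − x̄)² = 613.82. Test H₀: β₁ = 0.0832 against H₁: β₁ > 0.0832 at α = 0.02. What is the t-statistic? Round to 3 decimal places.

SE(b_1) = √(MSE/Sₓₓ) = √(2.4285/613.82) = 0.0628997.
t = (0.1840 − 0.0832) / 0.0628997 = 1.603.
df = n − 2 = 350.
One-sided p ≈ 0.0550, which is ≥ 0.02, so fail to reject H₀.
The data do not give significant evidence that the true slope on patient age exceeds 0.0832 days per unit.

t = 1.603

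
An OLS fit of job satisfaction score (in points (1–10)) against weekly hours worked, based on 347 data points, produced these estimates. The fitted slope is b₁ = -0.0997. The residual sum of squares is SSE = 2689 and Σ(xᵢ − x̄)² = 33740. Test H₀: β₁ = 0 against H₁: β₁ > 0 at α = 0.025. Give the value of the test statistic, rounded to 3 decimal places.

MSE = SSE/(n − 2) = 2689/345 = 7.7942.
SE(b₁) = √(MSE/Sₓₓ) = √(7.7942/33740) = 0.0151989.
t = -0.0997 / 0.0151989 = -6.560.
df = n − 2 = 345.
One-sided p ≈ 1.0000, which is ≥ 0.025, so fail to reject H₀.
The data do not give significant evidence that the true slope on weekly hours worked is positive.

t = -6.560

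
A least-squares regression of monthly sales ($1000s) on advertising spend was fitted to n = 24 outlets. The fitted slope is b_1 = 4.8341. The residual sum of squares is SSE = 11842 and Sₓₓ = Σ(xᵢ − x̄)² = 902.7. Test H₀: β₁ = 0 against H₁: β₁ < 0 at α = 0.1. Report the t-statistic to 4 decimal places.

t = 6.2602

MSE = SSE/(n − 2) = 11842/22 = 538.273.
SE(b_1) = √(MSE/Sₓₓ) = √(538.273/902.7) = 0.772199.
t = 4.8341 / 0.772199 = 6.2602.
df = n − 2 = 22.
One-sided p ≈ 1.0000, which is ≥ 0.1, so fail to reject H₀.
The data do not give significant evidence that the true slope on advertising spend is negative.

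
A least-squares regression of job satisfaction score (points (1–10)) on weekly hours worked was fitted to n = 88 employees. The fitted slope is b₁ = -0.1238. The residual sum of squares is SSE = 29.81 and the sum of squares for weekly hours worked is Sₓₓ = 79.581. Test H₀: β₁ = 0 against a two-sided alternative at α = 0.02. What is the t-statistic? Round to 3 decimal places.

t = -1.876

MSE = SSE/(n − 2) = 29.81/86 = 0.346628.
SE(b₁) = √(MSE/Sₓₓ) = √(0.346628/79.581) = 0.0659974.
t = -0.1238 / 0.0659974 = -1.876.
df = n − 2 = 86.
Two-sided p ≈ 0.0641, which is ≥ 0.02, so fail to reject H₀.
The data do not give significant evidence of an association between weekly hours worked and job satisfaction score.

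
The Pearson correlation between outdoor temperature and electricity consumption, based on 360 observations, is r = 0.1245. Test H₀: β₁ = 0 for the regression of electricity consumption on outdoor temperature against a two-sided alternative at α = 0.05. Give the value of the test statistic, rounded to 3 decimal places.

t = 2.374

t = r·√(n − 2)/√(1 − r²) = 0.1245·√358/√0.9845 = 2.374.
df = n − 2 = 358.
Two-sided p ≈ 0.0181, which is < 0.05, so reject H₀.
There is evidence of a linear association between outdoor temperature and electricity consumption.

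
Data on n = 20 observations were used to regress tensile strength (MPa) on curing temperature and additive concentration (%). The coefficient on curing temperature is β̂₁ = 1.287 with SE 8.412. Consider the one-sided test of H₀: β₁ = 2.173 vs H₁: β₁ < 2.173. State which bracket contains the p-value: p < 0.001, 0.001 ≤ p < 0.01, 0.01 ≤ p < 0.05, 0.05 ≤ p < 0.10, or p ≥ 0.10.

t = (1.287 − 2.173) / 8.412 = -0.105.
df = n − k − 1 = 20 − 2 − 1 = 17.
One-sided p = P(T_{17} < t) ≈ 0.4587.
So p ≥ 0.10.

p ≥ 0.10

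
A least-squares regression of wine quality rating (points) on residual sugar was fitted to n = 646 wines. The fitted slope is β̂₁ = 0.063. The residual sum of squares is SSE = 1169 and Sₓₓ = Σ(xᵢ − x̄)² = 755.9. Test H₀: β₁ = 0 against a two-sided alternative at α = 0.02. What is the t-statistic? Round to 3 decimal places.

t = 1.286

MSE = SSE/(n − 2) = 1169/644 = 1.81522.
SE(β̂₁) = √(MSE/Sₓₓ) = √(1.81522/755.9) = 0.0490041.
t = 0.063 / 0.0490041 = 1.286.
df = n − 2 = 644.
Two-sided p ≈ 0.1990, which is ≥ 0.02, so fail to reject H₀.
The data do not give significant evidence of an association between residual sugar and wine quality rating.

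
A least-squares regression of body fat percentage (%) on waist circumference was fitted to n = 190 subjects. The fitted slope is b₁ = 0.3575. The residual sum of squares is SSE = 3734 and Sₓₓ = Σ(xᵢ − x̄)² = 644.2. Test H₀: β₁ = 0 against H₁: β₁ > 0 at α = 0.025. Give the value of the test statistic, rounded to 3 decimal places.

t = 2.036

MSE = SSE/(n − 2) = 3734/188 = 19.8617.
SE(b₁) = √(MSE/Sₓₓ) = √(19.8617/644.2) = 0.175589.
t = 0.3575 / 0.175589 = 2.036.
df = n − 2 = 188.
One-sided p ≈ 0.0216, which is < 0.025, so reject H₀.
There is evidence that the true slope on waist circumference is positive.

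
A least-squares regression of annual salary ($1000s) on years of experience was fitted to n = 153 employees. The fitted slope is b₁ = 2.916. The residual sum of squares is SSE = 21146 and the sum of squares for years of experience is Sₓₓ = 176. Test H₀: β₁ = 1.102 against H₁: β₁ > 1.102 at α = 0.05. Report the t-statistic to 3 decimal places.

t = 2.034

MSE = SSE/(n − 2) = 21146/151 = 140.04.
SE(b₁) = √(MSE/Sₓₓ) = √(140.04/176) = 0.892009.
t = (2.916 − 1.102) / 0.892009 = 2.034.
df = n − 2 = 151.
One-sided p ≈ 0.0219, which is < 0.05, so reject H₀.
There is evidence that the true slope on years of experience exceeds 1.102 $1000s per unit.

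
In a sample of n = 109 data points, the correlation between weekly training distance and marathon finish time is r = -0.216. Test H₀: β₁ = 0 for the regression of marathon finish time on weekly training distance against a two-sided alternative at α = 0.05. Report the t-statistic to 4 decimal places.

t = -2.2883

t = r·√(n − 2)/√(1 − r²) = -0.216·√107/√0.953344 = -2.2883.
df = n − 2 = 107.
Two-sided p ≈ 0.0241, which is < 0.05, so reject H₀.
There is evidence of a linear association between weekly training distance and marathon finish time.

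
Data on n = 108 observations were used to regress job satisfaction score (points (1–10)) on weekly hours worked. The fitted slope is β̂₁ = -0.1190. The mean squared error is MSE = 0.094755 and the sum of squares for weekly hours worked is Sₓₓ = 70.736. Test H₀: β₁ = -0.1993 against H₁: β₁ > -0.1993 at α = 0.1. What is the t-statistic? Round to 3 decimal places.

SE(β̂₁) = √(MSE/Sₓₓ) = √(0.094755/70.736) = 0.0366.
t = (-0.1190 − (-0.1993)) / 0.0366 = 2.194.
df = n − 2 = 106.
One-sided p ≈ 0.0152, which is < 0.1, so reject H₀.
There is evidence that the true slope on weekly hours worked exceeds -0.1993 points (1–10) per unit.

t = 2.194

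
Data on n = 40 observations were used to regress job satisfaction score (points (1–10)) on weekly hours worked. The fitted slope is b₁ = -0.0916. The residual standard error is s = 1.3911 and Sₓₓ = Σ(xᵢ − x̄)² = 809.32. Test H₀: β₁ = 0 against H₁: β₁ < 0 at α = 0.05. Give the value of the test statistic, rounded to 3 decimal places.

SE(b₁) = s/√Sₓₓ = 1.3911/√809.32 = 0.0488988.
t = -0.0916 / 0.0488988 = -1.873.
df = n − 2 = 38.
One-sided p ≈ 0.0344, which is < 0.05, so reject H₀.
There is evidence that the true slope on weekly hours worked is negative.

t = -1.873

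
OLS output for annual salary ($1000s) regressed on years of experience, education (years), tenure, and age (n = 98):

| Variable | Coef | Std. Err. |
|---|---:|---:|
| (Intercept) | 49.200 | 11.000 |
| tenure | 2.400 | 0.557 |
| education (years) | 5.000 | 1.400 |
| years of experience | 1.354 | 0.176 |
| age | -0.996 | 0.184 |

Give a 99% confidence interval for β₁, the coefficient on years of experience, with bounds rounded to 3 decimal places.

(0.891, 1.817)

Read off: b = 1.354, SE = 0.176 for years of experience.
df = n − k − 1 = 98 − 4 − 1 = 93.
t* = t_{0.005, 93} = 2.629732.
Margin = t* × SE = 2.629732 × 0.176 = 0.46283.
CI: 1.354 ± 0.46283 → (0.891, 1.817).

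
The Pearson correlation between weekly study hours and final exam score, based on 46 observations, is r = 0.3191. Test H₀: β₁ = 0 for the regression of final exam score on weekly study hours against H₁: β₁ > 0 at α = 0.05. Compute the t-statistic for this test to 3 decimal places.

t = 2.233

t = r·√(n − 2)/√(1 − r²) = 0.3191·√44/√0.898175 = 2.233.
df = n − 2 = 44.
One-sided p ≈ 0.0153, which is < 0.05, so reject H₀.
There is evidence of a linear association between weekly study hours and final exam score.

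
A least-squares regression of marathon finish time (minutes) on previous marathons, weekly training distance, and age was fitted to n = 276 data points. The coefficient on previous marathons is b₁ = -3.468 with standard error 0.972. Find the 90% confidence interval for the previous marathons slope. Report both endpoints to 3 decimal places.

(-5.072, -1.864)

df = n − k − 1 = 276 − 3 − 1 = 272.
t* = t_{0.05, 272} = 1.650475.
Margin = t* × SE = 1.650475 × 0.972 = 1.60426.
CI: -3.468 ± 1.60426 → (-5.072, -1.864).
With 90% confidence, each one-unit increase in previous marathons is associated with a change of between -5.072 and -1.864 minutes in marathon finish time, holding the other predictors fixed.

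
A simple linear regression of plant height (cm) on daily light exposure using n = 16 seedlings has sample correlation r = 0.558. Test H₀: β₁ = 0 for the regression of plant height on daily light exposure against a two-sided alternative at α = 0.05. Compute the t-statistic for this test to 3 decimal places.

t = 2.516

t = r·√(n − 2)/√(1 − r²) = 0.558·√14/√0.688636 = 2.516.
df = n − 2 = 14.
Two-sided p ≈ 0.0247, which is < 0.05, so reject H₀.
There is evidence of a linear association between daily light exposure and plant height.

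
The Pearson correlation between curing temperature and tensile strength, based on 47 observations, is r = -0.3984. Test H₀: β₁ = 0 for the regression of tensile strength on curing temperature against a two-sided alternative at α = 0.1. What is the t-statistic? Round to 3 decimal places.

t = -2.914

t = r·√(n − 2)/√(1 − r²) = -0.3984·√45/√0.841277 = -2.914.
df = n − 2 = 45.
Two-sided p ≈ 0.0055, which is < 0.1, so reject H₀.
There is evidence of a linear association between curing temperature and tensile strength.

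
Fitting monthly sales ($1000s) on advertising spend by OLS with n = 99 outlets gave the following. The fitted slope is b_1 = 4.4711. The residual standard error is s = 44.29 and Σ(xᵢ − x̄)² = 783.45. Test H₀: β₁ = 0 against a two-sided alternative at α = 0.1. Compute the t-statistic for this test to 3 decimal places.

t = 2.826

SE(b_1) = s/√Sₓₓ = 44.29/√783.45 = 1.58234.
t = 4.4711 / 1.58234 = 2.826.
df = n − 2 = 97.
Two-sided p ≈ 0.0057, which is < 0.1, so reject H₀.
There is evidence that advertising spend is associated with monthly sales.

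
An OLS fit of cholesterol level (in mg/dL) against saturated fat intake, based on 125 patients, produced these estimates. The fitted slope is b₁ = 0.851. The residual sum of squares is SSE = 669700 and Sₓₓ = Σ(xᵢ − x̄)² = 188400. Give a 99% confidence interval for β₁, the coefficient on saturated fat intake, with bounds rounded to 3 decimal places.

MSE = SSE/(n − 2) = 669700/123 = 5444.72.
SE(b₁) = √(MSE/Sₓₓ) = √(5444.72/188400) = 0.169999.
df = n − 2 = 123.
t* = t_{0.005, 123} = 2.616392.
Margin = t* × SE = 2.616392 × 0.169999 = 0.44478.
CI: 0.851 ± 0.44478 → (0.406, 1.296).
With 99% confidence, each one-unit increase in saturated fat intake is associated with a change of between 0.406 and 1.296 mg/dL in cholesterol level.

(0.406, 1.296)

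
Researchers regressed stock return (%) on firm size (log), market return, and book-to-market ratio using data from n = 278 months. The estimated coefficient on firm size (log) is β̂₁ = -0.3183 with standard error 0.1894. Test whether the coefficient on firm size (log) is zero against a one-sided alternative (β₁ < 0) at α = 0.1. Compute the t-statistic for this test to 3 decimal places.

t = -1.681

H₀: β₁ = 0 vs H₁: β₁ < 0.
t = (β̂₁ − β₁⁰)/SE = -0.3183 / 0.1894 = -1.681.
df = n − k − 1 = 278 − 3 − 1 = 274.
One-sided p ≈ 0.0470, which is < 0.1, so reject H₀.
There is evidence that the true slope on firm size (log) is negative, holding the other predictors fixed.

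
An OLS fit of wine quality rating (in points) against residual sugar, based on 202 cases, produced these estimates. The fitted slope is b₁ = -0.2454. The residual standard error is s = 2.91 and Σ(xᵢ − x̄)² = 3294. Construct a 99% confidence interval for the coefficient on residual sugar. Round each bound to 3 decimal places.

(-0.377, -0.114)

SE(b₁) = s/√Sₓₓ = 2.91/√3294 = 0.0507027.
df = n − 2 = 200.
t* = t_{0.005, 200} = 2.600634.
Margin = t* × SE = 2.600634 × 0.0507027 = 0.13186.
CI: -0.2454 ± 0.13186 → (-0.377, -0.114).
With 99% confidence, each one-unit increase in residual sugar is associated with a change of between -0.377 and -0.114 points in wine quality rating.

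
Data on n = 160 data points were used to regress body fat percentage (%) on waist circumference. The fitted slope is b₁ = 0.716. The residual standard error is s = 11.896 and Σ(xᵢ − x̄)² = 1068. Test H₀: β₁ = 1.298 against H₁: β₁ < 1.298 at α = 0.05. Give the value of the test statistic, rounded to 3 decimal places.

t = -1.599

SE(b₁) = s/√Sₓₓ = 11.896/√1068 = 0.364012.
t = (0.716 − 1.298) / 0.364012 = -1.599.
df = n − 2 = 158.
One-sided p ≈ 0.0559, which is ≥ 0.05, so fail to reject H₀.
The data do not give significant evidence that the true slope on waist circumference is below 1.298 % per unit.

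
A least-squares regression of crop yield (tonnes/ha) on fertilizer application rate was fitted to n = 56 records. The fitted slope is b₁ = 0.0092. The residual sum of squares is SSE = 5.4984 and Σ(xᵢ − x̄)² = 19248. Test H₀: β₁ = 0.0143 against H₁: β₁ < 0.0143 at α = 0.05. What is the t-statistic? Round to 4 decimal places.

t = -2.2174

MSE = SSE/(n − 2) = 5.4984/54 = 0.101822.
SE(b₁) = √(MSE/Sₓₓ) = √(0.101822/19248) = 0.0023.
t = (0.0092 − 0.0143) / 0.0023 = -2.2174.
df = n − 2 = 54.
One-sided p ≈ 0.0154, which is < 0.05, so reject H₀.
There is evidence that the true slope on fertilizer application rate is below 0.0143 tonnes/ha per unit.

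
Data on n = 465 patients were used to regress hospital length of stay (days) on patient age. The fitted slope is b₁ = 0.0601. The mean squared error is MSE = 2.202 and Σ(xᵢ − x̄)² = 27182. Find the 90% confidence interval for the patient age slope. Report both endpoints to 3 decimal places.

SE(b₁) = √(MSE/Sₓₓ) = √(2.202/27182) = 0.00900053.
df = n − 2 = 463.
t* = t_{0.05, 463} = 1.648151.
Margin = t* × SE = 1.648151 × 0.00900053 = 0.01483.
CI: 0.0601 ± 0.01483 → (0.045, 0.075).
With 90% confidence, each one-unit increase in patient age is associated with a change of between 0.045 and 0.075 days in hospital length of stay.

(0.045, 0.075)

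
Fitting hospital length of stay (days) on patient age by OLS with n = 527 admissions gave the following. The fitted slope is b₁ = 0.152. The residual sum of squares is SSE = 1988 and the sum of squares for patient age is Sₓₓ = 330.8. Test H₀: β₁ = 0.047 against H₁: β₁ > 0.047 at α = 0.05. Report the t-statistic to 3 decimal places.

t = 0.981

MSE = SSE/(n − 2) = 1988/525 = 3.78667.
SE(b₁) = √(MSE/Sₓₓ) = √(3.78667/330.8) = 0.106991.
t = (0.152 − 0.047) / 0.106991 = 0.981.
df = n − 2 = 525.
One-sided p ≈ 0.1634, which is ≥ 0.05, so fail to reject H₀.
The data do not give significant evidence that the true slope on patient age exceeds 0.047 days per unit.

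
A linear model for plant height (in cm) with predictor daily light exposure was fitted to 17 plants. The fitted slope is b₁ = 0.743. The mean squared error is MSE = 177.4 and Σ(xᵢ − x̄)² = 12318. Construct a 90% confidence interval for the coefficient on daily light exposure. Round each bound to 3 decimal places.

(0.533, 0.953)

SE(b₁) = √(MSE/Sₓₓ) = √(177.4/12318) = 0.120007.
df = n − 2 = 15.
t* = t_{0.05, 15} = 1.75305.
Margin = t* × SE = 1.75305 × 0.120007 = 0.21038.
CI: 0.743 ± 0.21038 → (0.533, 0.953).
With 90% confidence, each one-unit increase in daily light exposure is associated with a change of between 0.533 and 0.953 cm in plant height.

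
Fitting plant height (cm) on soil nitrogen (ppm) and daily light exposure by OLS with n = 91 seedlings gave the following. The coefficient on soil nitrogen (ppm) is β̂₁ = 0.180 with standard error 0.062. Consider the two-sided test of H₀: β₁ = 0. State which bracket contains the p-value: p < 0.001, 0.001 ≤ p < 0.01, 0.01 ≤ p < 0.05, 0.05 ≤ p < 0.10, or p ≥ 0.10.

0.001 ≤ p < 0.01

t = 0.180 / 0.062 = 2.903.
df = n − k − 1 = 91 − 2 − 1 = 88.
Two-sided p = 2·P(T_{88} > |t|) ≈ 0.0047.
So 0.001 ≤ p < 0.01.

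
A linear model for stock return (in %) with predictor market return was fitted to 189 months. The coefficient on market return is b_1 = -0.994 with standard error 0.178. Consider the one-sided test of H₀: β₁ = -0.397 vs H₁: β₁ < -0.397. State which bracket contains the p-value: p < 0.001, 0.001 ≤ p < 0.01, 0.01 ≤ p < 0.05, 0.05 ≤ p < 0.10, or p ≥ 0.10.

t = (-0.994 − (-0.397)) / 0.178 = -3.354.
df = n − 2 = 189 − 2 = 187.
One-sided p = P(T_{187} < t) ≈ 0.0005.
So p < 0.001.

p < 0.001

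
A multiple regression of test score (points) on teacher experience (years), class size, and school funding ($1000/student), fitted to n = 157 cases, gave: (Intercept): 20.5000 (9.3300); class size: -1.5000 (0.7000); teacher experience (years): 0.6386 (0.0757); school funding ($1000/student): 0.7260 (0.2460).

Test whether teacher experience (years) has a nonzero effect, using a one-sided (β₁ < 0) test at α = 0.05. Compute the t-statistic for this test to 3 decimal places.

t = 8.436

Read off: b = 0.6386, SE = 0.0757 for teacher experience (years).
H₀: β₁ = 0 vs H₁: β₁ < 0.
t = 0.6386 / 0.0757 = 8.436.
df = n − k − 1 = 157 − 3 − 1 = 153.
One-sided p ≈ 1.0000, which is ≥ 0.05, so fail to reject H₀.
The data do not give significant evidence that the true slope on teacher experience (years) is negative, holding the other predictors fixed.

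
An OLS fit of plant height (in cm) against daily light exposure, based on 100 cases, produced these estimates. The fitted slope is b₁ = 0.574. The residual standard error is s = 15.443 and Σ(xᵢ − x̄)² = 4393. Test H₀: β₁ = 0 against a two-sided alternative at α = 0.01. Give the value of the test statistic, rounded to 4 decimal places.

t = 2.4635

SE(b₁) = s/√Sₓₓ = 15.443/√4393 = 0.232997.
t = 0.574 / 0.232997 = 2.4635.
df = n − 2 = 98.
Two-sided p ≈ 0.0155, which is ≥ 0.01, so fail to reject H₀.
The data do not give significant evidence of an association between daily light exposure and plant height.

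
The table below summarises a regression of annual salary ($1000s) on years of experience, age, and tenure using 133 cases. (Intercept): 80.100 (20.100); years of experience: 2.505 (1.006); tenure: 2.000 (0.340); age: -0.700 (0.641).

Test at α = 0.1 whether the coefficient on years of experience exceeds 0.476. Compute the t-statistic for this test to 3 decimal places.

Read off: b = 2.505, SE = 1.006 for years of experience.
H₀: β₁ = 0.476 vs H₁: β₁ > 0.476.
t = (2.505 − 0.476) / 1.006 = 2.017.
df = n − k − 1 = 133 − 3 − 1 = 129.
One-sided p ≈ 0.0229, which is < 0.1, so reject H₀.
There is evidence that the true slope on years of experience exceeds 0.476 $1000s per unit, holding the other predictors fixed.

t = 2.017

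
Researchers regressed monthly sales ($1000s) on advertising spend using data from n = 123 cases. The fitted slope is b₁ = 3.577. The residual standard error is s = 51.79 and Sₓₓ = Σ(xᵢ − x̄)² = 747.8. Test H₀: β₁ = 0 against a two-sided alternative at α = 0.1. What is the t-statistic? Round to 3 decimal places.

t = 1.889

SE(b₁) = s/√Sₓₓ = 51.79/√747.8 = 1.89388.
t = 3.577 / 1.89388 = 1.889.
df = n − 2 = 121.
Two-sided p ≈ 0.0613, which is < 0.1, so reject H₀.
There is evidence that advertising spend is associated with monthly sales.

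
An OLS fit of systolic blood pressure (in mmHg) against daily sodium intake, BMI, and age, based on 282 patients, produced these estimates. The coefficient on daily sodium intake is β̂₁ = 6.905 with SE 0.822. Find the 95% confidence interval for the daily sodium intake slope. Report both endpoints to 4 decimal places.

df = n − k − 1 = 282 − 3 − 1 = 278.
t* = t_{0.025, 278} = 1.968534.
Margin = t* × SE = 1.968534 × 0.822 = 1.618135.
CI: 6.905 ± 1.618135 → (5.2869, 8.5231).
With 95% confidence, each one-unit increase in daily sodium intake is associated with a change of between 5.2869 and 8.5231 mmHg in systolic blood pressure, holding the other predictors fixed.

(5.2869, 8.5231)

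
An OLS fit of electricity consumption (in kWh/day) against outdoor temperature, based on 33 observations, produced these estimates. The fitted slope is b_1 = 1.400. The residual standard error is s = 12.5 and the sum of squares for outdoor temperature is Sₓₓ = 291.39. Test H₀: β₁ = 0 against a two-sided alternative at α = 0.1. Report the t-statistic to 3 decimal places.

t = 1.912

SE(b_1) = s/√Sₓₓ = 12.5/√291.39 = 0.732272.
t = 1.400 / 0.732272 = 1.912.
df = n − 2 = 31.
Two-sided p ≈ 0.0652, which is < 0.1, so reject H₀.
There is evidence that outdoor temperature is associated with electricity consumption.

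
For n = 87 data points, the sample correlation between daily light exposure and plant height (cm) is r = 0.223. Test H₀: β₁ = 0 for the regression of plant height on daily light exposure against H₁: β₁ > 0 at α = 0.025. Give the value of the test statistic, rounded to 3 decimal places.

t = r·√(n − 2)/√(1 − r²) = 0.223·√85/√0.950271 = 2.109.
df = n − 2 = 85.
One-sided p ≈ 0.0189, which is < 0.025, so reject H₀.
There is evidence of a linear association between daily light exposure and plant height.

t = 2.109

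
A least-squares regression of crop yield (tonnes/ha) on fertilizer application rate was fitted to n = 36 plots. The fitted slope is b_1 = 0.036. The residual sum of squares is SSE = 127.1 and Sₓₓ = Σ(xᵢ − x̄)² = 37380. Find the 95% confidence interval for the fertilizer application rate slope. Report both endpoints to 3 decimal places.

(0.016, 0.056)

MSE = SSE/(n − 2) = 127.1/34 = 3.73824.
SE(b_1) = √(MSE/Sₓₓ) = √(3.73824/37380) = 0.0100003.
df = n − 2 = 34.
t* = t_{0.025, 34} = 2.032245.
Margin = t* × SE = 2.032245 × 0.0100003 = 0.02032.
CI: 0.036 ± 0.02032 → (0.016, 0.056).
With 95% confidence, each one-unit increase in fertilizer application rate is associated with a change of between 0.016 and 0.056 tonnes/ha in crop yield.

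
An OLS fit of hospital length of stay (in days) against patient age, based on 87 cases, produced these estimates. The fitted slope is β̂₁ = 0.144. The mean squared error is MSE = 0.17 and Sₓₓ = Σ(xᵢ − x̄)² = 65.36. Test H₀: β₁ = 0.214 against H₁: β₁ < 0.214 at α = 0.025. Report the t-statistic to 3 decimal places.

t = -1.373

SE(β̂₁) = √(MSE/Sₓₓ) = √(0.17/65.36) = 0.0509998.
t = (0.144 − 0.214) / 0.0509998 = -1.373.
df = n − 2 = 85.
One-sided p ≈ 0.0868, which is ≥ 0.025, so fail to reject H₀.
The data do not give significant evidence that the true slope on patient age is below 0.214 days per unit.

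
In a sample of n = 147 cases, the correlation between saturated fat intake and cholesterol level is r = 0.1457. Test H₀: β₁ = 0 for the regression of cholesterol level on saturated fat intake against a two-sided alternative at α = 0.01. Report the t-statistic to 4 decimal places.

t = 1.7734

t = r·√(n − 2)/√(1 − r²) = 0.1457·√145/√0.978772 = 1.7734.
df = n − 2 = 145.
Two-sided p ≈ 0.0783, which is ≥ 0.01, so fail to reject H₀.
The data do not give significant evidence of a linear association between saturated fat intake and cholesterol level.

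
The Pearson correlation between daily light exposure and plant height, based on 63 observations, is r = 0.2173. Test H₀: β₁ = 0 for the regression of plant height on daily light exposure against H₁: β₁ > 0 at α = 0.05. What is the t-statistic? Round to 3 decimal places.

t = r·√(n − 2)/√(1 − r²) = 0.2173·√61/√0.952781 = 1.739.
df = n − 2 = 61.
One-sided p ≈ 0.0436, which is < 0.05, so reject H₀.
There is evidence of a linear association between daily light exposure and plant height.

t = 1.739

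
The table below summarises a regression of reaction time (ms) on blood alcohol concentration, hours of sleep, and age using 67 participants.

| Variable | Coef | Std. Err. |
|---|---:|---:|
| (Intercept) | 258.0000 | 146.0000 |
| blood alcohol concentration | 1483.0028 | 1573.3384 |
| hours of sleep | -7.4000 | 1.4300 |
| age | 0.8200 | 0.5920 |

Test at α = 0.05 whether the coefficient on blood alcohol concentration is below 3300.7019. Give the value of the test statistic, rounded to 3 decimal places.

t = -1.155

Read off: b = 1483.0028, SE = 1573.3384 for blood alcohol concentration.
H₀: β₁ = 3300.7019 vs H₁: β₁ < 3300.7019.
t = (1483.0028 − 3300.7019) / 1573.3384 = -1.155.
df = n − k − 1 = 67 − 3 − 1 = 63.
One-sided p ≈ 0.1262, which is ≥ 0.05, so fail to reject H₀.
The data do not give significant evidence that the true slope on blood alcohol concentration is below 3300.7019 ms per unit, holding the other predictors fixed.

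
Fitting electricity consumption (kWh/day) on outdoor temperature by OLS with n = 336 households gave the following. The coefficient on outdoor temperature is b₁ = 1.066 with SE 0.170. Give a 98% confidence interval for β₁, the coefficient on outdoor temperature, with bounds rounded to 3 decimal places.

(0.669, 1.463)

df = n − 2 = 336 − 2 = 334.
t* = t_{0.01, 334} = 2.337564.
Margin = t* × SE = 2.337564 × 0.170 = 0.39739.
CI: 1.066 ± 0.39739 → (0.669, 1.463).
With 98% confidence, each one-unit increase in outdoor temperature is associated with a change of between 0.669 and 1.463 kWh/day in electricity consumption.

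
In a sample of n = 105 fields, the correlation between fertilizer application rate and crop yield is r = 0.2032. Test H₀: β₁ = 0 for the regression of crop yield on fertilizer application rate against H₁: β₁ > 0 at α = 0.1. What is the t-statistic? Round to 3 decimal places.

t = r·√(n − 2)/√(1 − r²) = 0.2032·√103/√0.95871 = 2.106.
df = n − 2 = 103.
One-sided p ≈ 0.0188, which is < 0.1, so reject H₀.
There is evidence of a linear association between fertilizer application rate and crop yield.

t = 2.106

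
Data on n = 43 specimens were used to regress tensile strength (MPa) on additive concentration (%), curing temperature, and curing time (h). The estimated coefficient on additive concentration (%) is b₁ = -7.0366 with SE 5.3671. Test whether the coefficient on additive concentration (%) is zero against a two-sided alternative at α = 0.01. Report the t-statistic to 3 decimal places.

t = -1.311

H₀: β₁ = 0 vs H₁: β₁ ≠ 0.
t = (b₁ − β₁⁰)/SE = -7.0366 / 5.3671 = -1.311.
df = n − k − 1 = 43 − 3 − 1 = 39.
Two-sided p ≈ 0.1975, which is ≥ 0.01, so fail to reject H₀.
The data do not give significant evidence of an association between additive concentration (%) and tensile strength, after adjusting for the other predictors.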